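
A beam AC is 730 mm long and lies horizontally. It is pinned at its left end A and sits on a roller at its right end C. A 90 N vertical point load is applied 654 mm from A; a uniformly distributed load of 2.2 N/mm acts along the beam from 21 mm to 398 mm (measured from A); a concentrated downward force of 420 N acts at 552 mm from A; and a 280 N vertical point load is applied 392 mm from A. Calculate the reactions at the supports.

Resultant of the distributed load: 2.2 × 377 = 829.4 N at 209.5 mm from A.
Moments about A: C_y·730 − 90·654 − (2.2·377)·209.5 − 420·552 − 280·392 = 0 → C_y = 574219.3/730 = 786.602 ≈ 786.6 N.
ΣF_y = 0: A_y + 786.602 − 90 − 2.2·377 − 420 − 280 = 0 → A_y = 832.8 N.
ΣF_x = 0: no horizontal applied forces, so A_x = 0.

A_x = 0, A_y = 832.8 N, C_y = 786.6 N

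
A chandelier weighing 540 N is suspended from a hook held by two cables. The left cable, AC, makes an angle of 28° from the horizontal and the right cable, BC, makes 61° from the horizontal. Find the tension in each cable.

T_AC = 261.8 N, T_BC = 476.9 N

ΣF_x = 0: −T_AC·cos28° + T_BC·cos61° = 0 → T_BC = 1.82123·T_AC.
ΣF_y = 0: T_AC·sin28° + T_BC·sin61° = 540.
Substitute: T_AC·(0.469472 + 1.82123·0.87462) = 540 → T_AC = 261.836 ≈ 261.8 N.
Then T_BC = 1.82123 × 261.836 = 476.9 N.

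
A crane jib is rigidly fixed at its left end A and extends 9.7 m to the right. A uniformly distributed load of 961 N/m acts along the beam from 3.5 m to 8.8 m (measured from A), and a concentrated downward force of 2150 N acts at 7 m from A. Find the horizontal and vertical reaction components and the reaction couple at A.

A_x = 0, A_y = 7243 N, M_A = 46370 N·m

Resultant of the distributed load: 961 × 5.3 = 5093.3 N at 6.15 m from A.
ΣF_x = 0: A_x = 0.
ΣF_y = 0: A_y − 961·5.3 − 2150 = 0 → A_y = 7243 N.
ΣM about A: M_A − (961·5.3)·6.15 − 2150·7 = 0 → M_A = 46370 N·m.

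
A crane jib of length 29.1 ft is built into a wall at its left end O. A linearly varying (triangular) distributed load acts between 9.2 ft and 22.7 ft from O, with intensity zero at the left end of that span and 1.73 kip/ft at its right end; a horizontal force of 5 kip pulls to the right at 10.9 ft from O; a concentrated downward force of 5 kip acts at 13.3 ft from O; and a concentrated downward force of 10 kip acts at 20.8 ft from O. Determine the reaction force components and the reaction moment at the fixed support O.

Resultant of the triangular load: ½ × 1.73 × 13.5 = 11.6775 kip, acting at 18.2 ft from O (one-third of the span from the peak).
ΣF_x = 0: O_x + 5 = 0 → O_x = -5.000 kip.
ΣF_y = 0: O_y − ½·1.73·13.5 − 5 − 10 = 0 → O_y = 26.68 kip.
ΣM about O: M_O − (½·1.73·13.5)·18.2 − 5·13.3 − 10·20.8 = 0 → M_O = 487.0 kip·ft.

O_x = -5.000 kip, O_y = 26.68 kip, M_O = 487.0 kip·ft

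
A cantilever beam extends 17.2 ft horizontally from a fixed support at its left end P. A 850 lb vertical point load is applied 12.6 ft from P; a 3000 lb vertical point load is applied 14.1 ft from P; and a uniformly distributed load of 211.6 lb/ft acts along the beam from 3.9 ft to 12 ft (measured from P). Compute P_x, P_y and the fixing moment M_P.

P_x = 0, P_y = 5564 lb, M_P = 66640 lb·ft

Resultant of the distributed load: 211.6 × 8.1 = 1713.96 lb at 7.95 ft from P.
ΣF_x = 0: P_x = 0.
ΣF_y = 0: P_y − 850 − 3000 − 211.6·8.1 = 0 → P_y = 5564 lb.
ΣM about P: M_P − 850·12.6 − 3000·14.1 − (211.6·8.1)·7.95 = 0 → M_P = 66640 lb·ft.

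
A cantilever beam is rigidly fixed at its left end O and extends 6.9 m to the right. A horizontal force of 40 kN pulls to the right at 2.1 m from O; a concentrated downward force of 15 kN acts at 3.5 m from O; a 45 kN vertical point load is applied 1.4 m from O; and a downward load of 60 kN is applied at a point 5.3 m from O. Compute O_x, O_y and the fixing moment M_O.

ΣF_x = 0: O_x + 40 = 0 → O_x = -40.00 kN.
ΣF_y = 0: O_y − 15 − 45 − 60 = 0 → O_y = 120.0 kN.
ΣM about O: M_O − 15·3.5 − 45·1.4 − 60·5.3 = 0 → M_O = 433.5 kN·m.

O_x = -40.00 kN, O_y = 120.0 kN, M_O = 433.5 kN·m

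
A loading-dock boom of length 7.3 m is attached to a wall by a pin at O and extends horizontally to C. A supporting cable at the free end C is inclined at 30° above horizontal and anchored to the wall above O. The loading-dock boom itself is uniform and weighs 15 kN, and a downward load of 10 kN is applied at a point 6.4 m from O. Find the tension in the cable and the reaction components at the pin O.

ΣM about O: T·sin30°·7.3 − 15·3.65 − 10·6.4 = 0 → T = 118.75/(7.3·0.5) = 32.5342 ≈ 32.53 kN.
ΣF_x = 0: O_x − T·cos30° = 0 → O_x = 32.5342 × 0.866025 = 28.18 kN.
ΣF_y = 0: O_y + T·sin30° − 15 − 10 = 0 → O_y = 25 − 32.5342 × 0.5 = 8.733 kN.

T = 32.53 kN, O_x = 28.18 kN, O_y = 8.733 kN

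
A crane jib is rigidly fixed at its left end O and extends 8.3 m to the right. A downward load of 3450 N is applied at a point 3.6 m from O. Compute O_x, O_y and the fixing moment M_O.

O_x = 0, O_y = 3450 N, M_O = 12420 N·m

ΣF_x = 0: O_x = 0.
ΣF_y = 0: O_y − 3450 = 0 → O_y = 3450 N.
ΣM about O: M_O − 3450·3.6 = 0 → M_O = 12420 N·m.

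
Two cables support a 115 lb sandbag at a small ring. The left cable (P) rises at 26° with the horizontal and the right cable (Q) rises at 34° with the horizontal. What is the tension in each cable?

T_P = 110.1 lb, T_Q = 119.4 lb

ΣF_x = 0: −T_P·cos26° + T_Q·cos34° = 0 → T_Q = 1.08414·T_P.
ΣF_y = 0: T_P·sin26° + T_Q·sin34° = 115.
Substitute: T_P·(0.438371 + 1.08414·0.559193) = 115 → T_P = 110.088 ≈ 110.1 lb.
Then T_Q = 1.08414 × 110.088 = 119.4 lb.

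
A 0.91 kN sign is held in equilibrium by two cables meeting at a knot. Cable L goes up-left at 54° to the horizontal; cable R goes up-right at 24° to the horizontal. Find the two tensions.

T_L = 0.8499 kN, T_R = 0.5468 kN

ΣF_x = 0: −T_L·cos54° + T_R·cos24° = 0 → T_R = 0.643411·T_L.
ΣF_y = 0: T_L·sin54° + T_R·sin24° = 0.91.
Substitute: T_L·(0.809017 + 0.643411·0.406737) = 0.91 → T_L = 0.849899 ≈ 0.8499 kN.
Then T_R = 0.643411 × 0.849899 = 0.5468 kN.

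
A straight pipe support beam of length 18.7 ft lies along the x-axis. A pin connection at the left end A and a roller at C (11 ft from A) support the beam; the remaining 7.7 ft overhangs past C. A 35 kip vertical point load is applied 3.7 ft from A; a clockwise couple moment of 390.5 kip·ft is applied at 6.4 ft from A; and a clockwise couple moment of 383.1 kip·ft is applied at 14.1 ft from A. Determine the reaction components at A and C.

A_x = 0, A_y = -47.10 kip, C_y = 82.10 kip

Moments about A: C_y·11 − 35·3.7 − 390.5 − 383.1 = 0 → C_y = 903.1/11 = 82.10 kip.
ΣF_y = 0: A_y + 82.1 − 35 = 0 → A_y = -47.10 kip.
ΣF_x = 0: no horizontal applied forces, so A_x = 0.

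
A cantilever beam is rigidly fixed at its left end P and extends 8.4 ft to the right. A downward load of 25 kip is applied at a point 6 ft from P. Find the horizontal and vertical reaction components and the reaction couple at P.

ΣF_x = 0: P_x = 0.
ΣF_y = 0: P_y − 25 = 0 → P_y = 25.00 kip.
ΣM about P: M_P − 25·6 = 0 → M_P = 150.0 kip·ft.

P_x = 0, P_y = 25.00 kip, M_P = 150.0 kip·ft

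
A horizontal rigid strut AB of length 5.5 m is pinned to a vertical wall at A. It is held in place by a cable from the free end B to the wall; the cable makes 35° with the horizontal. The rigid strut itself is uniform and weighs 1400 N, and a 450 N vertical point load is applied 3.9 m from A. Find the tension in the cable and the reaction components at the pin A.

T = 1777 N, A_x = 1455 N, A_y = 830.9 N

ΣM about A: T·sin35°·5.5 − 1400·2.75 − 450·3.9 = 0 → T = 5605/(5.5·0.573576) = 1776.73 ≈ 1777 N.
ΣF_x = 0: A_x − T·cos35° = 0 → A_x = 1776.73 × 0.819152 = 1455 N.
ΣF_y = 0: A_y + T·sin35° − 1400 − 450 = 0 → A_y = 1850 − 1776.73 × 0.573576 = 830.9 N.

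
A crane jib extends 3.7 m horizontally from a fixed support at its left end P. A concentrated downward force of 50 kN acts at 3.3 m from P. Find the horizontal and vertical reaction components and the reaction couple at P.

ΣF_x = 0: P_x = 0.
ΣF_y = 0: P_y − 50 = 0 → P_y = 50.00 kN.
ΣM about P: M_P − 50·3.3 = 0 → M_P = 165.0 kN·m.

P_x = 0, P_y = 50.00 kN, M_P = 165.0 kN·m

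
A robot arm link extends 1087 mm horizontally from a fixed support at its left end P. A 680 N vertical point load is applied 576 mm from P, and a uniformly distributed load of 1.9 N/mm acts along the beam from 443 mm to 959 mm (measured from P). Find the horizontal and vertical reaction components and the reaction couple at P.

P_x = 0, P_y = 1660 N, M_P = 1079000 N·mm

Resultant of the distributed load: 1.9 × 516 = 980.4 N at 701 mm from P.
ΣF_x = 0: P_x = 0.
ΣF_y = 0: P_y − 680 − 1.9·516 = 0 → P_y = 1660 N.
ΣM about P: M_P − 680·576 − (1.9·516)·701 = 0 → M_P = 1079000 N·mm.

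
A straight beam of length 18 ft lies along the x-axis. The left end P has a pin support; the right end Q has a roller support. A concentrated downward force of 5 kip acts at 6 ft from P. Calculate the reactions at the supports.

ΣM about P: Q_y·18 − 5·6 = 0 → Q_y = 30/18 = 1.66667 ≈ 1.667 kip.
ΣF_y = 0: P_y + 1.66667 − 5 = 0 → P_y = 3.333 kip.
ΣF_x = 0: no horizontal applied forces, so P_x = 0.

P_x = 0, P_y = 3.333 kip, Q_y = 1.667 kip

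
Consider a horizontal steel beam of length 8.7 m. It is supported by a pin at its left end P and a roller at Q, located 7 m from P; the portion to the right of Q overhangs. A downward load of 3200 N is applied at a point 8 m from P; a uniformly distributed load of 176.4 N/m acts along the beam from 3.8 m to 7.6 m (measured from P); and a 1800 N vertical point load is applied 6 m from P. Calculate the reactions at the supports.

P_x = 0, P_y = -75.51 N, Q_y = 5746 N

Resultant of the distributed load: 176.4 × 3.8 = 670.32 N at 5.7 m from P.
Moments about P: Q_y·7 − 3200·8 − (176.4·3.8)·5.7 − 1800·6 = 0 → Q_y = 40220.824/7 = 5745.83 ≈ 5746 N.
ΣF_y = 0: P_y + 5745.83 − 3200 − 176.4·3.8 − 1800 = 0 → P_y = -75.51 N.
ΣF_x = 0: no horizontal applied forces, so P_x = 0.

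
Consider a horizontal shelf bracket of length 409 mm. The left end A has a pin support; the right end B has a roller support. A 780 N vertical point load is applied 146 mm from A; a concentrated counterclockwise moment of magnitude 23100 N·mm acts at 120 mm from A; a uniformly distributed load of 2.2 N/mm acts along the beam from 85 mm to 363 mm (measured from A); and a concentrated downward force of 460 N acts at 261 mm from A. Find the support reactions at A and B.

A_x = 0, A_y = 1001 N, B_y = 850.5 N

Resultant of the distributed load: 2.2 × 278 = 611.6 N at 224 mm from A.
Moments about A: B_y·409 − 780·146 + 23100 − (2.2·278)·224 − 460·261 = 0 → B_y = 347838.4/409 = 850.461 ≈ 850.5 N.
ΣF_y = 0: A_y + 850.461 − 780 − 2.2·278 − 460 = 0 → A_y = 1001 N.
ΣF_x = 0: no horizontal applied forces, so A_x = 0.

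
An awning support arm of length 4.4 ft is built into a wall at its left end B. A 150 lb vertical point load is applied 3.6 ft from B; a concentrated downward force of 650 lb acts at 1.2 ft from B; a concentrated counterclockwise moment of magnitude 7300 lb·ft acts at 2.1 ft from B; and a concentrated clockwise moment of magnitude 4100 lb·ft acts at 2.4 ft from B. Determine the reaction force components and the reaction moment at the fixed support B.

ΣF_x = 0: B_x = 0.
ΣF_y = 0: B_y − 150 − 650 = 0 → B_y = 800.0 lb.
ΣM about B: M_B − 150·3.6 − 650·1.2 + 7300 − 4100 = 0 → M_B = -1880 lb·ft.

B_x = 0, B_y = 800.0 lb, M_B = -1880 lb·ft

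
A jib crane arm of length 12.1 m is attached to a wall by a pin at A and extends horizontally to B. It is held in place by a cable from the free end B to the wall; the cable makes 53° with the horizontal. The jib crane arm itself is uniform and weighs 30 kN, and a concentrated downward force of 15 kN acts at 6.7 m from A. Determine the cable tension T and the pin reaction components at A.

ΣM about A: T·sin53°·12.1 − 30·6.05 − 15·6.7 = 0 → T = 282/(12.1·0.798636) = 29.182 ≈ 29.18 kN.
ΣF_x = 0: A_x − T·cos53° = 0 → A_x = 29.182 × 0.601815 = 17.56 kN.
ΣF_y = 0: A_y + T·sin53° − 30 − 15 = 0 → A_y = 45 − 29.182 × 0.798636 = 21.69 kN.

T = 29.18 kN, A_x = 17.56 kN, A_y = 21.69 kN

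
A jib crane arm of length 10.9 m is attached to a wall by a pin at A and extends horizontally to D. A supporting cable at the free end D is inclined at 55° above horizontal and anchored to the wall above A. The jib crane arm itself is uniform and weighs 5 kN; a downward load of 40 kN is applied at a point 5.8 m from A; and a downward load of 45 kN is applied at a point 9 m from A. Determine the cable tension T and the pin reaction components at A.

ΣM about A: T·sin55°·10.9 − 5·5.45 − 40·5.8 − 45·9 = 0 → T = 664.25/(10.9·0.819152) = 74.3945 ≈ 74.39 kN.
ΣF_x = 0: A_x − T·cos55° = 0 → A_x = 74.3945 × 0.573576 = 42.67 kN.
ΣF_y = 0: A_y + T·sin55° − 5 − 40 − 45 = 0 → A_y = 90 − 74.3945 × 0.819152 = 29.06 kN.

T = 74.39 kN, A_x = 42.67 kN, A_y = 29.06 kN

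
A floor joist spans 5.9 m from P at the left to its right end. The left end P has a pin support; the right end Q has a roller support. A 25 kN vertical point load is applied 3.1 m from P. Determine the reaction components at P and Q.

Taking moments about P: Q_y·5.9 − 25·3.1 = 0 → Q_y = 77.5/5.9 = 13.1356 ≈ 13.14 kN.
ΣF_y = 0: P_y + 13.1356 − 25 = 0 → P_y = 11.86 kN.
ΣF_x = 0: no horizontal applied forces, so P_x = 0.

P_x = 0, P_y = 11.86 kN, Q_y = 13.14 kN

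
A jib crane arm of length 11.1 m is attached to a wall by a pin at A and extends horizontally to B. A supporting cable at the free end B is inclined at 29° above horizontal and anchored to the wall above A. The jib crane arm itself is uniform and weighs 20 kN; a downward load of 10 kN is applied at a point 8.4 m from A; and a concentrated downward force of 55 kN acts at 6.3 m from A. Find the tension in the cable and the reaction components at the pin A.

ΣM about A: T·sin29°·11.1 − 20·5.55 − 10·8.4 − 55·6.3 = 0 → T = 541.5/(11.1·0.48481) = 100.625 ≈ 100.6 kN.
ΣF_x = 0: A_x − T·cos29° = 0 → A_x = 100.625 × 0.87462 = 88.01 kN.
ΣF_y = 0: A_y + T·sin29° − 20 − 10 − 55 = 0 → A_y = 85 − 100.625 × 0.48481 = 36.22 kN.

T = 100.6 kN, A_x = 88.01 kN, A_y = 36.22 kN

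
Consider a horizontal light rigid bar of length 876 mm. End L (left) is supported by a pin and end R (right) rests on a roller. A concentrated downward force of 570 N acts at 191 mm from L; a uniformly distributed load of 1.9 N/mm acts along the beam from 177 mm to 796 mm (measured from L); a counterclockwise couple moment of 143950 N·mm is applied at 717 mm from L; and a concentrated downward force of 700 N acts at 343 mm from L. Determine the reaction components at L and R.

L_x = 0, L_y = 1559 N, R_y = 887.2 N

Resultant of the distributed load: 1.9 × 619 = 1176.1 N at 486.5 mm from L.
Moments about L: R_y·876 − 570·191 − (1.9·619)·486.5 + 143950 − 700·343 = 0 → R_y = 777192.65/876 = 887.206 ≈ 887.2 N.
ΣF_y = 0: L_y + 887.206 − 570 − 1.9·619 − 700 = 0 → L_y = 1559 N.
ΣF_x = 0: no horizontal applied forces, so L_x = 0.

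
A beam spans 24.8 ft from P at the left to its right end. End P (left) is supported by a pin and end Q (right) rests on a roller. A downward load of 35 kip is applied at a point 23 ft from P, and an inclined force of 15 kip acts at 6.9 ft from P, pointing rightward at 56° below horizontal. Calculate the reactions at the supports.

P_x = -8.388 kip, P_y = 11.52 kip, Q_y = 35.92 kip

Taking moments about P: Q_y·24.8 − 35·23 − 15·sin56°·6.9 = 0 → Q_y = 890.805/24.8 = 35.9196 ≈ 35.92 kip.
ΣF_y = 0: P_y + 35.9196 − 35 − 15·sin56° = 0 → P_y = 11.52 kip.
ΣF_x = 0: P_x + 15·cos56° = 0 → P_x = -8.388 kip.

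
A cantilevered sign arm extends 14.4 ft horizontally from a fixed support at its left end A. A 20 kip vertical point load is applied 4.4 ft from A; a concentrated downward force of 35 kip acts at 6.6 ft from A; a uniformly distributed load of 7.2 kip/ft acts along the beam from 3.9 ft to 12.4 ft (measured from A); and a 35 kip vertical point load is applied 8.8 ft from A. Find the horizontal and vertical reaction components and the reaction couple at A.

Resultant of the distributed load: 7.2 × 8.5 = 61.2 kip at 8.15 ft from A.
ΣF_x = 0: A_x = 0.
ΣF_y = 0: A_y − 20 − 35 − 7.2·8.5 − 35 = 0 → A_y = 151.2 kip.
ΣM about A: M_A − 20·4.4 − 35·6.6 − (7.2·8.5)·8.15 − 35·8.8 = 0 → M_A = 1126 kip·ft.

A_x = 0, A_y = 151.2 kip, M_A = 1126 kip·ft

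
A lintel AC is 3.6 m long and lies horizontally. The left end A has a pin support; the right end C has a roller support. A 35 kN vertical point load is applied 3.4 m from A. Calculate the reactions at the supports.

A_x = 0, A_y = 1.944 kN, C_y = 33.06 kN

ΣM about A: C_y·3.6 − 35·3.4 = 0 → C_y = 119/3.6 = 33.0556 ≈ 33.06 kN.
ΣF_y = 0: A_y + 33.0556 − 35 = 0 → A_y = 1.944 kN.
ΣF_x = 0: no horizontal applied forces, so A_x = 0.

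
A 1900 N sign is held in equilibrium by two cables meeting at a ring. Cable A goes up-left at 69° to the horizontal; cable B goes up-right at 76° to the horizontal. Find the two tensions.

T_A = 801.4 N, T_B = 1187 N

ΣF_x = 0: −T_A·cos69° + T_B·cos76° = 0 → T_B = 1.48134·T_A.
ΣF_y = 0: T_A·sin69° + T_B·sin76° = 1900.
Substitute: T_A·(0.93358 + 1.48134·0.970296) = 1900 → T_A = 801.377 ≈ 801.4 N.
Then T_B = 1.48134 × 801.377 = 1187 N.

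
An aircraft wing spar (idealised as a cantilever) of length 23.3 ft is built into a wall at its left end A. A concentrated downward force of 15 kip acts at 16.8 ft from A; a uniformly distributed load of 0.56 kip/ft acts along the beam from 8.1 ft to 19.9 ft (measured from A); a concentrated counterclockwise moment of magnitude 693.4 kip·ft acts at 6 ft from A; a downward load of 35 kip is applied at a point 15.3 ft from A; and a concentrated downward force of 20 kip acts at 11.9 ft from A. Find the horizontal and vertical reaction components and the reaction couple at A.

A_x = 0, A_y = 76.61 kip, M_A = 424.6 kip·ft

Resultant of the distributed load: 0.56 × 11.8 = 6.608 kip at 14 ft from A.
ΣF_x = 0: A_x = 0.
ΣF_y = 0: A_y − 15 − 0.56·11.8 − 35 − 20 = 0 → A_y = 76.61 kip.
ΣM about A: M_A − 15·16.8 − (0.56·11.8)·14 + 693.4 − 35·15.3 − 20·11.9 = 0 → M_A = 424.6 kip·ft.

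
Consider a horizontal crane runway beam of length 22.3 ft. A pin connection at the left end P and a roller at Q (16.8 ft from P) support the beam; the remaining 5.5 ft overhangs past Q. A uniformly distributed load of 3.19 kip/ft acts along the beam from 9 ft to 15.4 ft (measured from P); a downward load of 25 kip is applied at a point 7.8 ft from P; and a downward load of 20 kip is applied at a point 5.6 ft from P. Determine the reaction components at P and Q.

Resultant of the distributed load: 3.19 × 6.4 = 20.416 kip at 12.2 ft from P.
ΣM about P: Q_y·16.8 − (3.19·6.4)·12.2 − 25·7.8 − 20·5.6 = 0 → Q_y = 556.0752/16.8 = 33.0997 ≈ 33.10 kip.
ΣF_y = 0: P_y + 33.0997 − 3.19·6.4 − 25 − 20 = 0 → P_y = 32.32 kip.
ΣF_x = 0: no horizontal applied forces, so P_x = 0.

P_x = 0, P_y = 32.32 kip, Q_y = 33.10 kip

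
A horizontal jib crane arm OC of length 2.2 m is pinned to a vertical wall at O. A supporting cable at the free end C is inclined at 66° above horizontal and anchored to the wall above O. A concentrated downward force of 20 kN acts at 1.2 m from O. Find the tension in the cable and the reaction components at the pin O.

T = 11.94 kN, O_x = 4.857 kN, O_y = 9.091 kN

ΣM about O: T·sin66°·2.2 − 20·1.2 = 0 → T = 24/(2.2·0.913545) = 11.9415 ≈ 11.94 kN.
ΣF_x = 0: O_x − T·cos66° = 0 → O_x = 11.9415 × 0.406737 = 4.857 kN.
ΣF_y = 0: O_y + T·sin66° − 20 = 0 → O_y = 20 − 11.9415 × 0.913545 = 9.091 kN.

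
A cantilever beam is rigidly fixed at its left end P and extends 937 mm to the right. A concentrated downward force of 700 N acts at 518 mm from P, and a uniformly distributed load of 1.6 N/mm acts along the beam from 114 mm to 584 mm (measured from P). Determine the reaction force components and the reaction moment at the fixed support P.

P_x = 0, P_y = 1452 N, M_P = 625000 N·mm

Resultant of the distributed load: 1.6 × 470 = 752 N at 349 mm from P.
ΣF_x = 0: P_x = 0.
ΣF_y = 0: P_y − 700 − 1.6·470 = 0 → P_y = 1452 N.
ΣM about P: M_P − 700·518 − (1.6·470)·349 = 0 → M_P = 625000 N·mm.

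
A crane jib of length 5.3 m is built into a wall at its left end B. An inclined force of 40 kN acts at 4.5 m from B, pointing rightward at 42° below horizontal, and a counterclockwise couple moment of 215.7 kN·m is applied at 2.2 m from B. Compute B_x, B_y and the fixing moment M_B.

B_x = -29.73 kN, B_y = 26.77 kN, M_B = -95.26 kN·m

ΣF_x = 0: B_x + 40·cos42° = 0 → B_x = -29.73 kN.
ΣF_y = 0: B_y − 40·sin42° = 0 → B_y = 26.77 kN.
ΣM about B: M_B − 40·sin42°·4.5 + 215.7 = 0 → M_B = -95.26 kN·m.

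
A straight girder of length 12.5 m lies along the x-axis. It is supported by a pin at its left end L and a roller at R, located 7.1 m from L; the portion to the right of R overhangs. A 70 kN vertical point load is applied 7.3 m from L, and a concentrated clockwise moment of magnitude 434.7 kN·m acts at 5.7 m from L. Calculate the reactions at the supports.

L_x = 0, L_y = -63.20 kN, R_y = 133.2 kN

Taking moments about L: R_y·7.1 − 70·7.3 − 434.7 = 0 → R_y = 945.7/7.1 = 133.197 ≈ 133.2 kN.
ΣF_y = 0: L_y + 133.197 − 70 = 0 → L_y = -63.20 kN.
ΣF_x = 0: no horizontal applied forces, so L_x = 0.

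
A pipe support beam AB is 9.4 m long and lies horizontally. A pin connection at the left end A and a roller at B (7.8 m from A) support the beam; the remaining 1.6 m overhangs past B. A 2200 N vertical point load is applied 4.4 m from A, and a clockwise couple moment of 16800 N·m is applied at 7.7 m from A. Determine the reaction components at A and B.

A_x = 0, A_y = -1195 N, B_y = 3395 N

Moments about A: B_y·7.8 − 2200·4.4 − 16800 = 0 → B_y = 26480/7.8 = 3394.87 ≈ 3395 N.
ΣF_y = 0: A_y + 3394.87 − 2200 = 0 → A_y = -1195 N.
ΣF_x = 0: no horizontal applied forces, so A_x = 0.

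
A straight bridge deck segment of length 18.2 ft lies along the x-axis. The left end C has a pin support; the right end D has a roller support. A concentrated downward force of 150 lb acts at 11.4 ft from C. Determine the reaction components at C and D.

Taking moments about C: D_y·18.2 − 150·11.4 = 0 → D_y = 1710/18.2 = 93.956 ≈ 93.96 lb.
ΣF_y = 0: C_y + 93.956 − 150 = 0 → C_y = 56.04 lb.
ΣF_x = 0: no horizontal applied forces, so C_x = 0.

C_x = 0, C_y = 56.04 lb, D_y = 93.96 lb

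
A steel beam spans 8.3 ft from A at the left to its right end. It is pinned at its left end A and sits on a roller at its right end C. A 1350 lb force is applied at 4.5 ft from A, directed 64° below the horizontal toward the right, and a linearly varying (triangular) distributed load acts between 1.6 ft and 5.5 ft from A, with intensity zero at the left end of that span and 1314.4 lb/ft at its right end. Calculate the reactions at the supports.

Resultant of the triangular load: ½ × 1314.4 × 3.9 = 2563.08 lb, acting at 4.2 ft from A (one-third of the span from the peak).
ΣM about A: C_y·8.3 − 1350·sin64°·4.5 − (½·1314.4·3.9)·4.2 = 0 → C_y = 16225.1/8.3 = 1954.83 ≈ 1955 lb.
ΣF_y = 0: A_y + 1954.83 − 1350·sin64° − ½·1314.4·3.9 = 0 → A_y = 1822 lb.
ΣF_x = 0: A_x + 1350·cos64° = 0 → A_x = -591.8 lb.

A_x = -591.8 lb, A_y = 1822 lb, C_y = 1955 lb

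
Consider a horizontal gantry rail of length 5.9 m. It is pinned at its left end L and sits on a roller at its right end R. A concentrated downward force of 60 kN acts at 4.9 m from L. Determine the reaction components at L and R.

Moments about L: R_y·5.9 − 60·4.9 = 0 → R_y = 294/5.9 = 49.8305 ≈ 49.83 kN.
ΣF_y = 0: L_y + 49.8305 − 60 = 0 → L_y = 10.17 kN.
ΣF_x = 0: no horizontal applied forces, so L_x = 0.

L_x = 0, L_y = 10.17 kN, R_y = 49.83 kN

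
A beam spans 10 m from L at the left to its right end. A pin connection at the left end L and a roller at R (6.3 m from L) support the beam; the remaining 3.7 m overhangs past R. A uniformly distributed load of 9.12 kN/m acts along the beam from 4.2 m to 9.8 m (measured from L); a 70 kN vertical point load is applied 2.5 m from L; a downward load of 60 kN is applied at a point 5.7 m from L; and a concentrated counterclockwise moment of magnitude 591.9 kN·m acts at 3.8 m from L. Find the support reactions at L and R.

L_x = 0, L_y = 136.2 kN, R_y = 44.86 kN

Resultant of the distributed load: 9.12 × 5.6 = 51.072 kN at 7 m from L.
ΣM about L: R_y·6.3 − (9.12·5.6)·7 − 70·2.5 − 60·5.7 + 591.9 = 0 → R_y = 282.604/6.3 = 44.8578 ≈ 44.86 kN.
ΣF_y = 0: L_y + 44.8578 − 9.12·5.6 − 70 − 60 = 0 → L_y = 136.2 kN.
ΣF_x = 0: no horizontal applied forces, so L_x = 0.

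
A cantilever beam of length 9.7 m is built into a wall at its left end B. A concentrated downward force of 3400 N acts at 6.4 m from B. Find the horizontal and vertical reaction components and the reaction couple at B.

ΣF_x = 0: B_x = 0.
ΣF_y = 0: B_y − 3400 = 0 → B_y = 3400 N.
ΣM about B: M_B − 3400·6.4 = 0 → M_B = 21760 N·m.

B_x = 0, B_y = 3400 N, M_B = 21760 N·m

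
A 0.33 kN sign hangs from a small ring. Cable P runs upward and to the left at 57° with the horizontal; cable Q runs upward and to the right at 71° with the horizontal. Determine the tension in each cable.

T_P = 0.1363 kN, T_Q = 0.2281 kN

ΣF_x = 0: −T_P·cos57° + T_Q·cos71° = 0 → T_Q = 1.67289·T_P.
ΣF_y = 0: T_P·sin57° + T_Q·sin71° = 0.33.
Substitute: T_P·(0.838671 + 1.67289·0.945519) = 0.33 → T_P = 0.13634 ≈ 0.1363 kN.
Then T_Q = 1.67289 × 0.13634 = 0.2281 kN.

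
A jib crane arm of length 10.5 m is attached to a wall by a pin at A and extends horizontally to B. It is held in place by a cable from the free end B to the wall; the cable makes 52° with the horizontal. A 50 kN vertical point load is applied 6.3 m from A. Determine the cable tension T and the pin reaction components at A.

T = 38.07 kN, A_x = 23.44 kN, A_y = 20.00 kN

ΣM about A: T·sin52°·10.5 − 50·6.3 = 0 → T = 315/(10.5·0.788011) = 38.0705 ≈ 38.07 kN.
ΣF_x = 0: A_x − T·cos52° = 0 → A_x = 38.0705 × 0.615661 = 23.44 kN.
ΣF_y = 0: A_y + T·sin52° − 50 = 0 → A_y = 50 − 38.0705 × 0.788011 = 20.00 kN.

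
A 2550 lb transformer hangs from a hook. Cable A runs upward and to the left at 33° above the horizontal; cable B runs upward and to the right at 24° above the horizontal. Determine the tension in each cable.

ΣF_x = 0: −T_A·cos33° + T_B·cos24° = 0 → T_B = 0.918039·T_A.
ΣF_y = 0: T_A·sin33° + T_B·sin24° = 2550.
Substitute: T_A·(0.544639 + 0.918039·0.406737) = 2550 → T_A = 2777.66 ≈ 2778 lb.
Then T_B = 0.918039 × 2777.66 = 2550 lb.

T_A = 2778 lb, T_B = 2550 lb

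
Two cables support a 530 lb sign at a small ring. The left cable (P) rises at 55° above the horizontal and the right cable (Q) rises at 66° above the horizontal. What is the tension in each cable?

T_P = 251.5 lb, T_Q = 354.7 lb

ΣF_x = 0: −T_P·cos55° + T_Q·cos66° = 0 → T_Q = 1.41019·T_P.
ΣF_y = 0: T_P·sin55° + T_Q·sin66° = 530.
Substitute: T_P·(0.819152 + 1.41019·0.913545) = 530 → T_P = 251.492 ≈ 251.5 lb.
Then T_Q = 1.41019 × 251.492 = 354.7 lb.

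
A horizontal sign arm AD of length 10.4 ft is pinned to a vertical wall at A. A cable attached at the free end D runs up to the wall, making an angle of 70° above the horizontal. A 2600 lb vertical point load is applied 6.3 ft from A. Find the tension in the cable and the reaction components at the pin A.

T = 1676 lb, A_x = 573.3 lb, A_y = 1025 lb

ΣM about A: T·sin70°·10.4 − 2600·6.3 = 0 → T = 16380/(10.4·0.939693) = 1676.08 ≈ 1676 lb.
ΣF_x = 0: A_x − T·cos70° = 0 → A_x = 1676.08 × 0.34202 = 573.3 lb.
ΣF_y = 0: A_y + T·sin70° − 2600 = 0 → A_y = 2600 − 1676.08 × 0.939693 = 1025 lb.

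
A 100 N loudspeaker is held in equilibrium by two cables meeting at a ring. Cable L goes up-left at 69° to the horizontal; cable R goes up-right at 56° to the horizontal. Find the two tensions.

T_L = 68.26 N, T_R = 43.75 N

ΣF_x = 0: −T_L·cos69° + T_R·cos56° = 0 → T_R = 0.640866·T_L.
ΣF_y = 0: T_L·sin69° + T_R·sin56° = 100.
Substitute: T_L·(0.93358 + 0.640866·0.829038) = 100 → T_L = 68.2649 ≈ 68.26 N.
Then T_R = 0.640866 × 68.2649 = 43.75 N.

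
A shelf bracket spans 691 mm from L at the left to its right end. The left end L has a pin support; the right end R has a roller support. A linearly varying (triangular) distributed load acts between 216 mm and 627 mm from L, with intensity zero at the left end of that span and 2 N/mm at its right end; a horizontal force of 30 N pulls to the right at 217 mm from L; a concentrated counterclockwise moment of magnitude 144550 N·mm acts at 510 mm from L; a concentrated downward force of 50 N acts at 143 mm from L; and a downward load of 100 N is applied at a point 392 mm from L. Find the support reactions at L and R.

Resultant of the triangular load: ½ × 2 × 411 = 411 N, acting at 490 mm from L (one-third of the span from the peak).
Taking moments about L: R_y·691 − (½·2·411)·490 + 144550 − 50·143 − 100·392 = 0 → R_y = 103190/691 = 149.334 ≈ 149.3 N.
ΣF_y = 0: L_y + 149.334 − ½·2·411 − 50 − 100 = 0 → L_y = 411.7 N.
ΣF_x = 0: L_x + 30 = 0 → L_x = -30.00 N.

L_x = -30.00 N, L_y = 411.7 N, R_y = 149.3 N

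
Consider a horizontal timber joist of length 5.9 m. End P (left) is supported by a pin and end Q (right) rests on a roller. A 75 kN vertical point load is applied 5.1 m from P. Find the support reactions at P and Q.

P_x = 0, P_y = 10.17 kN, Q_y = 64.83 kN

ΣM about P: Q_y·5.9 − 75·5.1 = 0 → Q_y = 382.5/5.9 = 64.8305 ≈ 64.83 kN.
ΣF_y = 0: P_y + 64.8305 − 75 = 0 → P_y = 10.17 kN.
ΣF_x = 0: no horizontal applied forces, so P_x = 0.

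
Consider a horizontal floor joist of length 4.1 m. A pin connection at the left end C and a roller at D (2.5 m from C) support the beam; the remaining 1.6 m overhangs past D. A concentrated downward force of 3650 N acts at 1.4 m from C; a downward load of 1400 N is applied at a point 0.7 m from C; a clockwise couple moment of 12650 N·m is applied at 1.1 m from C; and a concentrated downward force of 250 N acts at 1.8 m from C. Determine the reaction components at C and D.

C_x = 0, C_y = -2376 N, D_y = 7676 N

Moments about C: D_y·2.5 − 3650·1.4 − 1400·0.7 − 12650 − 250·1.8 = 0 → D_y = 19190/2.5 = 7676 N.
ΣF_y = 0: C_y + 7676 − 3650 − 1400 − 250 = 0 → C_y = -2376 N.
ΣF_x = 0: no horizontal applied forces, so C_x = 0.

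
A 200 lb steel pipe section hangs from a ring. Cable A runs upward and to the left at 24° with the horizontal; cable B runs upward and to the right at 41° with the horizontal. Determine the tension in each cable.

T_A = 166.5 lb, T_B = 201.6 lb

ΣF_x = 0: −T_A·cos24° + T_B·cos41° = 0 → T_B = 1.21046·T_A.
ΣF_y = 0: T_A·sin24° + T_B·sin41° = 200.
Substitute: T_A·(0.406737 + 1.21046·0.656059) = 200 → T_A = 166.546 ≈ 166.5 lb.
Then T_B = 1.21046 × 166.546 = 201.6 lb.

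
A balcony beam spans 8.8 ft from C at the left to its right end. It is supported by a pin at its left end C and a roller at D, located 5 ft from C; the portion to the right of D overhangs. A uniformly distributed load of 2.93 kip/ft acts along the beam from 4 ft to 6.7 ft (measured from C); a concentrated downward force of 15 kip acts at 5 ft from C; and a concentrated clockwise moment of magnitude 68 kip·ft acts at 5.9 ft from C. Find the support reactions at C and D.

C_x = 0, C_y = -14.15 kip, D_y = 37.06 kip

Resultant of the distributed load: 2.93 × 2.7 = 7.911 kip at 5.35 ft from C.
ΣM about C: D_y·5 − (2.93·2.7)·5.35 − 15·5 − 68 = 0 → D_y = 185.32385/5 = 37.0648 ≈ 37.06 kip.
ΣF_y = 0: C_y + 37.0648 − 2.93·2.7 − 15 = 0 → C_y = -14.15 kip.
ΣF_x = 0: no horizontal applied forces, so C_x = 0.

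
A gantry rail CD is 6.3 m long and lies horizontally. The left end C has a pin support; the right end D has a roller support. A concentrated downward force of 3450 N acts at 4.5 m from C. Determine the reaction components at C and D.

Moments about C: D_y·6.3 − 3450·4.5 = 0 → D_y = 15525/6.3 = 2464.29 ≈ 2464 N.
ΣF_y = 0: C_y + 2464.29 − 3450 = 0 → C_y = 985.7 N.
ΣF_x = 0: no horizontal applied forces, so C_x = 0.

C_x = 0, C_y = 985.7 N, D_y = 2464 N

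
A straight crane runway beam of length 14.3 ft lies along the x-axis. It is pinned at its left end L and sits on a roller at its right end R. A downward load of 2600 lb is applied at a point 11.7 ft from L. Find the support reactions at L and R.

L_x = 0, L_y = 472.7 lb, R_y = 2127 lb

ΣM about L: R_y·14.3 − 2600·11.7 = 0 → R_y = 30420/14.3 = 2127.27 ≈ 2127 lb.
ΣF_y = 0: L_y + 2127.27 − 2600 = 0 → L_y = 472.7 lb.
ΣF_x = 0: no horizontal applied forces, so L_x = 0.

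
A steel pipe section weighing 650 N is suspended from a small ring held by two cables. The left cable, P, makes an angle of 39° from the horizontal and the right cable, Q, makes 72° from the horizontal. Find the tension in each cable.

ΣF_x = 0: −T_P·cos39° + T_Q·cos72° = 0 → T_Q = 2.5149·T_P.
ΣF_y = 0: T_P·sin39° + T_Q·sin72° = 650.
Substitute: T_P·(0.62932 + 2.5149·0.951057) = 650 → T_P = 215.151 ≈ 215.2 N.
Then T_Q = 2.5149 × 215.151 = 541.1 N.

T_P = 215.2 N, T_Q = 541.1 N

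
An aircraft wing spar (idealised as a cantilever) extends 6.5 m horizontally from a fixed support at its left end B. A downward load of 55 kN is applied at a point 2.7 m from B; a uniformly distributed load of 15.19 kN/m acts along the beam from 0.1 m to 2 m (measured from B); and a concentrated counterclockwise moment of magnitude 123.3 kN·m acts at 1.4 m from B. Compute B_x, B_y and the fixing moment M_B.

Resultant of the distributed load: 15.19 × 1.9 = 28.861 kN at 1.05 m from B.
ΣF_x = 0: B_x = 0.
ΣF_y = 0: B_y − 55 − 15.19·1.9 = 0 → B_y = 83.86 kN.
ΣM about B: M_B − 55·2.7 − (15.19·1.9)·1.05 + 123.3 = 0 → M_B = 55.50 kN·m.

B_x = 0, B_y = 83.86 kN, M_B = 55.50 kN·m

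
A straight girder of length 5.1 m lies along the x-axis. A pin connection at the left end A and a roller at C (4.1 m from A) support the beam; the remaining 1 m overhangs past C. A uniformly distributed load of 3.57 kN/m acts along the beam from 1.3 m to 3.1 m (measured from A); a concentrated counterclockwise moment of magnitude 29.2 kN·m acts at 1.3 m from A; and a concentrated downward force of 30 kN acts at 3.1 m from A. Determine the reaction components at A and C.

Resultant of the distributed load: 3.57 × 1.8 = 6.426 kN at 2.2 m from A.
Moments about A: C_y·4.1 − (3.57·1.8)·2.2 + 29.2 − 30·3.1 = 0 → C_y = 77.9372/4.1 = 19.0091 ≈ 19.01 kN.
ΣF_y = 0: A_y + 19.0091 − 3.57·1.8 − 30 = 0 → A_y = 17.42 kN.
ΣF_x = 0: no horizontal applied forces, so A_x = 0.

A_x = 0, A_y = 17.42 kN, C_y = 19.01 kN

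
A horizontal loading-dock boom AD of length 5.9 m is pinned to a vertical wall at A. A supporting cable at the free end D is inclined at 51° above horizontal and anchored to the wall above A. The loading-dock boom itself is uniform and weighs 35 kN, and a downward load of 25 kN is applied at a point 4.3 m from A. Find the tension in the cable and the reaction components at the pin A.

T = 45.96 kN, A_x = 28.93 kN, A_y = 24.28 kN

ΣM about A: T·sin51°·5.9 − 35·2.95 − 25·4.3 = 0 → T = 210.75/(5.9·0.777146) = 45.9635 ≈ 45.96 kN.
ΣF_x = 0: A_x − T·cos51° = 0 → A_x = 45.9635 × 0.62932 = 28.93 kN.
ΣF_y = 0: A_y + T·sin51° − 35 − 25 = 0 → A_y = 60 − 45.9635 × 0.777146 = 24.28 kN.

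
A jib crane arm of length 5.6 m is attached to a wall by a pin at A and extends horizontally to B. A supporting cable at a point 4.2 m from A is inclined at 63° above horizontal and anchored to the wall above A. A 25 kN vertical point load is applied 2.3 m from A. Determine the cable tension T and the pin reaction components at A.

T = 15.37 kN, A_x = 6.976 kN, A_y = 11.31 kN

ΣM about A: T·sin63°·4.2 − 25·2.3 = 0 → T = 57.5/(4.2·0.891007) = 15.3652 ≈ 15.37 kN.
ΣF_x = 0: A_x − T·cos63° = 0 → A_x = 15.3652 × 0.45399 = 6.976 kN.
ΣF_y = 0: A_y + T·sin63° − 25 = 0 → A_y = 25 − 15.3652 × 0.891007 = 11.31 kN.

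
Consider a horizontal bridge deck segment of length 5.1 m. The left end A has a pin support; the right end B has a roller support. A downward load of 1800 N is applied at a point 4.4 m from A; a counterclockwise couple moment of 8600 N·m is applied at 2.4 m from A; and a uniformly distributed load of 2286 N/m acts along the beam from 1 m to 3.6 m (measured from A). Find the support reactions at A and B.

A_x = 0, A_y = 5196 N, B_y = 2547 N

Resultant of the distributed load: 2286 × 2.6 = 5943.6 N at 2.3 m from A.
Taking moments about A: B_y·5.1 − 1800·4.4 + 8600 − (2286·2.6)·2.3 = 0 → B_y = 12990.28/5.1 = 2547.11 ≈ 2547 N.
ΣF_y = 0: A_y + 2547.11 − 1800 − 2286·2.6 = 0 → A_y = 5196 N.
ΣF_x = 0: no horizontal applied forces, so A_x = 0.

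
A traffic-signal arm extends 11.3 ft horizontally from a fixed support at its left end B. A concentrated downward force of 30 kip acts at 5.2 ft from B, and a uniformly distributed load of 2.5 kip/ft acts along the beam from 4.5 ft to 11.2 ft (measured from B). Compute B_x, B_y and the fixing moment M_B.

Resultant of the distributed load: 2.5 × 6.7 = 16.75 kip at 7.85 ft from B.
ΣF_x = 0: B_x = 0.
ΣF_y = 0: B_y − 30 − 2.5·6.7 = 0 → B_y = 46.75 kip.
ΣM about B: M_B − 30·5.2 − (2.5·6.7)·7.85 = 0 → M_B = 287.5 kip·ft.

B_x = 0, B_y = 46.75 kip, M_B = 287.5 kip·ft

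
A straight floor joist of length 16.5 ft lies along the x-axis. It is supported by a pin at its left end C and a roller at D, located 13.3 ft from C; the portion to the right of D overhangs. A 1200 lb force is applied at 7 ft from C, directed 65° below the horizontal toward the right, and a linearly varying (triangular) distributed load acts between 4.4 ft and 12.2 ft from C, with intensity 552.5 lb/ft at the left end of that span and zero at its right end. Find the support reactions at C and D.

C_x = -507.1 lb, C_y = 1536 lb, D_y = 1706 lb

Resultant of the triangular load: ½ × 552.5 × 7.8 = 2154.75 lb, acting at 7 ft from C (one-third of the span from the peak).
ΣM about C: D_y·13.3 − 1200·sin65°·7 − (½·552.5·7.8)·7 = 0 → D_y = 22696.2/13.3 = 1706.48 ≈ 1706 lb.
ΣF_y = 0: C_y + 1706.48 − 1200·sin65° − ½·552.5·7.8 = 0 → C_y = 1536 lb.
ΣF_x = 0: C_x + 1200·cos65° = 0 → C_x = -507.1 lb.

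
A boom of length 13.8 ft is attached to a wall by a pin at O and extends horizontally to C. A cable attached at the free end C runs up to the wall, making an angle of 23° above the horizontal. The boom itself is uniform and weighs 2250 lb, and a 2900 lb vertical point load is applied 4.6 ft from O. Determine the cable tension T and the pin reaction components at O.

T = 5353 lb, O_x = 4928 lb, O_y = 3058 lb

ΣM about O: T·sin23°·13.8 − 2250·6.9 − 2900·4.6 = 0 → T = 28865/(13.8·0.390731) = 5353.21 ≈ 5353 lb.
ΣF_x = 0: O_x − T·cos23° = 0 → O_x = 5353.21 × 0.920505 = 4928 lb.
ΣF_y = 0: O_y + T·sin23° − 2250 − 2900 = 0 → O_y = 5150 − 5353.21 × 0.390731 = 3058 lb.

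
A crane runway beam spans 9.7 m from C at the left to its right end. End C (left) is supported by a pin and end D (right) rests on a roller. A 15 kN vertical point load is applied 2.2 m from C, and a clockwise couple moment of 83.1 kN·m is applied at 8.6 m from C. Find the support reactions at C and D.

C_x = 0, C_y = 3.031 kN, D_y = 11.97 kN

Moments about C: D_y·9.7 − 15·2.2 − 83.1 = 0 → D_y = 116.1/9.7 = 11.9691 ≈ 11.97 kN.
ΣF_y = 0: C_y + 11.9691 − 15 = 0 → C_y = 3.031 kN.
ΣF_x = 0: no horizontal applied forces, so C_x = 0.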